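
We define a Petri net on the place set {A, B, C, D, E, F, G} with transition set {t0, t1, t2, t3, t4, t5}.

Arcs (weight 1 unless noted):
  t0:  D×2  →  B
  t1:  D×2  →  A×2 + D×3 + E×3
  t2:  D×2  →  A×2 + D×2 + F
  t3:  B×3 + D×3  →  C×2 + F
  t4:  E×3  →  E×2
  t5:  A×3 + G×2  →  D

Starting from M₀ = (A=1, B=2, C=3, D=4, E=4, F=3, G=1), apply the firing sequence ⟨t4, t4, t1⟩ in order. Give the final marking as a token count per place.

(A=3, B=2, C=3, D=5, E=5, F=3, G=1)

step 1: fire t4:  (A=1, B=2, C=3, D=4, E=4, F=3, G=1) → (A=1, B=2, C=3, D=4, E=3, F=3, G=1)
step 2: fire t4:  (A=1, B=2, C=3, D=4, E=3, F=3, G=1) → (A=1, B=2, C=3, D=4, E=2, F=3, G=1)
step 3: fire t1:  (A=1, B=2, C=3, D=4, E=2, F=3, G=1) → (A=3, B=2, C=3, D=5, E=5, F=3, G=1)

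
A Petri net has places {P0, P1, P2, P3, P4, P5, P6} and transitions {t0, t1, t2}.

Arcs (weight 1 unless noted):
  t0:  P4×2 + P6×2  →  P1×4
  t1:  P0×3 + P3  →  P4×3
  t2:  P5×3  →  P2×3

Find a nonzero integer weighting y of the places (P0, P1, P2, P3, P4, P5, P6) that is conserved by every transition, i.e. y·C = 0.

y = (P0:1, P1:0, P2:0, P3:-3, P4:0, P5:0, P6:0)

Incidence matrix C (rows=places, cols=transitions):
       t0   t1   t2
   P0   0   -3    0
   P1   4    0    0
   P2   0    0    3
   P3   0   -1    0
   P4  -2    3    0
   P5   0    0   -3
   P6  -2    0    0

Candidate y = [1, 0, 0, -3, 0, 0, 0]; check y·C column-wise:
  col t0: 1·0 + 0·4 + -3·0 + 0·-2 + 0·-2 = 0
  col t1: 1·-3 + -3·-1 + 0·3 = 0
  col t2: 1·0 + 0·3 + -3·0 + 0·-3 = 0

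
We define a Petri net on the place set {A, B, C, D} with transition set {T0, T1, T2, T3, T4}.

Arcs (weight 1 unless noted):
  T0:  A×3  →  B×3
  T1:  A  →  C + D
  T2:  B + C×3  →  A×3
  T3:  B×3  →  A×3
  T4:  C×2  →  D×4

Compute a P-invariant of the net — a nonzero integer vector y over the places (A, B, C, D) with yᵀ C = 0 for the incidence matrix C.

Incidence matrix C (rows=places, cols=transitions):
       T0   T1   T2   T3   T4
    A  -3   -1    3    3    0
    B   3    0   -1   -3    0
    C   0    1   -3    0   -2
    D   0    1    0    0    4

Candidate y = [3, 3, 2, 1]; check y·C column-wise:
  col T0: 3·-3 + 3·3 + 2·0 + 1·0 = 0
  col T1: 3·-1 + 3·0 + 2·1 + 1·1 = 0
  col T2: 3·3 + 3·-1 + 2·-3 + 1·0 = 0
  col T3: 3·3 + 3·-3 + 2·0 + 1·0 = 0
  col T4: 3·0 + 3·0 + 2·-2 + 1·4 = 0

y = (A:3, B:3, C:2, D:1)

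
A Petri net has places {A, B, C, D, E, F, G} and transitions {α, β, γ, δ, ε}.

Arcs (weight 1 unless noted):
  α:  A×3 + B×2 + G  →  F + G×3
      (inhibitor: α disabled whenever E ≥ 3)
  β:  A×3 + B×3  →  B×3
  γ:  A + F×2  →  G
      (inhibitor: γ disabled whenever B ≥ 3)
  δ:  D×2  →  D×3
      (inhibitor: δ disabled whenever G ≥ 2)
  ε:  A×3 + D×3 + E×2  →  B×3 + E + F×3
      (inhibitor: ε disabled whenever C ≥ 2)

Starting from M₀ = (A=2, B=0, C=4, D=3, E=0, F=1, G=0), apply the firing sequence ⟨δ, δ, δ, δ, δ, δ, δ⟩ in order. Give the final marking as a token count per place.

(A=2, B=0, C=4, D=10, E=0, F=1, G=0)

step 1: fire δ:  (A=2, B=0, C=4, D=3, E=0, F=1, G=0) → (A=2, B=0, C=4, D=4, E=0, F=1, G=0)
step 2: fire δ:  (A=2, B=0, C=4, D=4, E=0, F=1, G=0) → (A=2, B=0, C=4, D=5, E=0, F=1, G=0)
step 3: fire δ:  (A=2, B=0, C=4, D=5, E=0, F=1, G=0) → (A=2, B=0, C=4, D=6, E=0, F=1, G=0)
step 4: fire δ:  (A=2, B=0, C=4, D=6, E=0, F=1, G=0) → (A=2, B=0, C=4, D=7, E=0, F=1, G=0)
step 5: fire δ:  (A=2, B=0, C=4, D=7, E=0, F=1, G=0) → (A=2, B=0, C=4, D=8, E=0, F=1, G=0)
step 6: fire δ:  (A=2, B=0, C=4, D=8, E=0, F=1, G=0) → (A=2, B=0, C=4, D=9, E=0, F=1, G=0)
step 7: fire δ:  (A=2, B=0, C=4, D=9, E=0, F=1, G=0) → (A=2, B=0, C=4, D=10, E=0, F=1, G=0)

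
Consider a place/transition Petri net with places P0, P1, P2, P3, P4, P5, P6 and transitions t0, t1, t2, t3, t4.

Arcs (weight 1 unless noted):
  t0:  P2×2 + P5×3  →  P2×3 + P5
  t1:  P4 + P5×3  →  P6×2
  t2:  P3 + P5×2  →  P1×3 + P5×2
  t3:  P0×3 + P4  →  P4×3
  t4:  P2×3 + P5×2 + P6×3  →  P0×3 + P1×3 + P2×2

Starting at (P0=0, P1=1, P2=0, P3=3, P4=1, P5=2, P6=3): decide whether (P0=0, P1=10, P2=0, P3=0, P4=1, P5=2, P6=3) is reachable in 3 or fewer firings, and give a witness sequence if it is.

YES — reachable via ⟨t2, t2, t2⟩ (3 firings)

step 1: fire t2:  (P0=0, P1=1, P2=0, P3=3, P4=1, P5=2, P6=3) → (P0=0, P1=4, P2=0, P3=2, P4=1, P5=2, P6=3)
step 2: fire t2:  (P0=0, P1=4, P2=0, P3=2, P4=1, P5=2, P6=3) → (P0=0, P1=7, P2=0, P3=1, P4=1, P5=2, P6=3)
step 3: fire t2:  (P0=0, P1=7, P2=0, P3=1, P4=1, P5=2, P6=3) → (P0=0, P1=10, P2=0, P3=0, P4=1, P5=2, P6=3)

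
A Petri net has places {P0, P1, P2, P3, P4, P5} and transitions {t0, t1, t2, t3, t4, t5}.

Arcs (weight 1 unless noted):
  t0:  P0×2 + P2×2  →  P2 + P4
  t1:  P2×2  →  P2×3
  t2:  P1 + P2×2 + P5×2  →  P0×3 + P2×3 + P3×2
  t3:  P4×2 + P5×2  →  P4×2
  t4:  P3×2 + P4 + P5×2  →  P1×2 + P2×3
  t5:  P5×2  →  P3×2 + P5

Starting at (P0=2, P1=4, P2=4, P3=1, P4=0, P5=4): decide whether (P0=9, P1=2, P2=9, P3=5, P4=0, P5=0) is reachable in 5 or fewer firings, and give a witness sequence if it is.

NO — not reachable within 5 firings

depth 0: 1 marking
depth 1: 5 markings reached so far
depth 2: 14 markings reached so far
depth 3: 31 markings reached so far
depth 4: 55 markings reached so far
depth 5: 81 markings reached so far
target is not among the 81 markings reachable within 5 steps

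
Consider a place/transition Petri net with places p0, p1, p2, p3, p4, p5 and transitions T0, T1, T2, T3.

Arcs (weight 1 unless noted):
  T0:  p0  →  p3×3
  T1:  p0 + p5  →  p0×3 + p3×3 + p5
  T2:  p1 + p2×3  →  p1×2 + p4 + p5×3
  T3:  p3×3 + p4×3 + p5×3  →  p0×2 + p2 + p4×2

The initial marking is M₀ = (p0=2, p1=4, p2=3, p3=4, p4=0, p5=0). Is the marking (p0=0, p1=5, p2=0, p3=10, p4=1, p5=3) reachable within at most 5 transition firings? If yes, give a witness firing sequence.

YES — reachable via ⟨T0, T0, T2⟩ (3 firings)

step 1: fire T0:  (p0=2, p1=4, p2=3, p3=4, p4=0, p5=0) → (p0=1, p1=4, p2=3, p3=7, p4=0, p5=0)
step 2: fire T0:  (p0=1, p1=4, p2=3, p3=7, p4=0, p5=0) → (p0=0, p1=4, p2=3, p3=10, p4=0, p5=0)
step 3: fire T2:  (p0=0, p1=4, p2=3, p3=10, p4=0, p5=0) → (p0=0, p1=5, p2=0, p3=10, p4=1, p5=3)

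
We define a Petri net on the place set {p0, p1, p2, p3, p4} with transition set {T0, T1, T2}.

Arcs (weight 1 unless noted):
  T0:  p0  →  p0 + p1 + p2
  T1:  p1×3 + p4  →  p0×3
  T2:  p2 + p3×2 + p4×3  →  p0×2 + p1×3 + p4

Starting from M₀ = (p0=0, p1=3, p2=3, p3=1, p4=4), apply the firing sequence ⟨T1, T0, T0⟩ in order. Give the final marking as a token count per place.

(p0=3, p1=2, p2=5, p3=1, p4=3)

step 1: fire T1:  (p0=0, p1=3, p2=3, p3=1, p4=4) → (p0=3, p1=0, p2=3, p3=1, p4=3)
step 2: fire T0:  (p0=3, p1=0, p2=3, p3=1, p4=3) → (p0=3, p1=1, p2=4, p3=1, p4=3)
step 3: fire T0:  (p0=3, p1=1, p2=4, p3=1, p4=3) → (p0=3, p1=2, p2=5, p3=1, p4=3)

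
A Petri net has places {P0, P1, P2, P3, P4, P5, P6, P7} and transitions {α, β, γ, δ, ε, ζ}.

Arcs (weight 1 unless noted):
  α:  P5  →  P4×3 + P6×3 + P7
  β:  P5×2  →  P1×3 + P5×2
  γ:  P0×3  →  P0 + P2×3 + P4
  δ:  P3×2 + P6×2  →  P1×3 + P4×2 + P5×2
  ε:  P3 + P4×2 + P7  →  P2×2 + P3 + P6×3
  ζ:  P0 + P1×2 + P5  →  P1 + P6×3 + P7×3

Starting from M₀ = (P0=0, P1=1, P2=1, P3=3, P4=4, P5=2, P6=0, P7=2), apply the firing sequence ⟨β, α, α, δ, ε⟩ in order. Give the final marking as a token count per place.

step 1: fire β:  (P0=0, P1=1, P2=1, P3=3, P4=4, P5=2, P6=0, P7=2) → (P0=0, P1=4, P2=1, P3=3, P4=4, P5=2, P6=0, P7=2)
step 2: fire α:  (P0=0, P1=4, P2=1, P3=3, P4=4, P5=2, P6=0, P7=2) → (P0=0, P1=4, P2=1, P3=3, P4=7, P5=1, P6=3, P7=3)
step 3: fire α:  (P0=0, P1=4, P2=1, P3=3, P4=7, P5=1, P6=3, P7=3) → (P0=0, P1=4, P2=1, P3=3, P4=10, P5=0, P6=6, P7=4)
step 4: fire δ:  (P0=0, P1=4, P2=1, P3=3, P4=10, P5=0, P6=6, P7=4) → (P0=0, P1=7, P2=1, P3=1, P4=12, P5=2, P6=4, P7=4)
step 5: fire ε:  (P0=0, P1=7, P2=1, P3=1, P4=12, P5=2, P6=4, P7=4) → (P0=0, P1=7, P2=3, P3=1, P4=10, P5=2, P6=7, P7=3)

(P0=0, P1=7, P2=3, P3=1, P4=10, P5=2, P6=7, P7=3)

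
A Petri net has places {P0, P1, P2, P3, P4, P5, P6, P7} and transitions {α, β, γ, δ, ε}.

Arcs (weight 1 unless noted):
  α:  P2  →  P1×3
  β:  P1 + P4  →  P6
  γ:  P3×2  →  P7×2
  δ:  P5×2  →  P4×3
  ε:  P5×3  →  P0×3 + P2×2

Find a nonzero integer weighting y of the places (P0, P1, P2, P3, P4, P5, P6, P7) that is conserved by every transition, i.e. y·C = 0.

Incidence matrix C (rows=places, cols=transitions):
        α    β    γ    δ    ε
   P0   0    0    0    0    3
   P1   3   -1    0    0    0
   P2  -1    0    0    0    2
   P3   0    0   -2    0    0
   P4   0   -1    0    3    0
   P5   0    0    0   -2   -3
   P6   0    1    0    0    0
   P7   0    0    2    0    0

Candidate y = [7, -2, -6, 0, 2, 3, 0, 0]; check y·C column-wise:
  col α: 7·0 + -2·3 + -6·-1 + 2·0 + 3·0 = 0
  col β: 7·0 + -2·-1 + -6·0 + 2·-1 + 3·0 + 0·1 = 0
  col γ: 7·0 + -2·0 + -6·0 + 0·-2 + 2·0 + 3·0 + 0·2 = 0
  col δ: 7·0 + -2·0 + -6·0 + 2·3 + 3·-2 = 0
  col ε: 7·3 + -2·0 + -6·2 + 2·0 + 3·-3 = 0

y = (P0:7, P1:-2, P2:-6, P3:0, P4:2, P5:3, P6:0, P7:0)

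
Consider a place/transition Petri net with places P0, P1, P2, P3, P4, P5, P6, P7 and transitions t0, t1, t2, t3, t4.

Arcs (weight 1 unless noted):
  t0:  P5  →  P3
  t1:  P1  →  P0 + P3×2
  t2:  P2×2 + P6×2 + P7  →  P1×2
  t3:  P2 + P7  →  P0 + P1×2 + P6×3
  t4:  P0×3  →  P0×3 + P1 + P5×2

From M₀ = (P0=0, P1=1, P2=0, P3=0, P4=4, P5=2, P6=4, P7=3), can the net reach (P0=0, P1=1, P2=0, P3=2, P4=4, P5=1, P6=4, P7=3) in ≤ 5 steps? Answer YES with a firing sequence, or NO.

NO — not reachable within 5 firings

depth 0: 1 marking
depth 1: 3 markings reached so far
depth 2: 5 markings reached so far
depth 3: 6 markings reached so far
depth 4: 6 markings reached so far
(frontier empty at depth 4; search complete)
target is not among the 6 markings reachable within 5 steps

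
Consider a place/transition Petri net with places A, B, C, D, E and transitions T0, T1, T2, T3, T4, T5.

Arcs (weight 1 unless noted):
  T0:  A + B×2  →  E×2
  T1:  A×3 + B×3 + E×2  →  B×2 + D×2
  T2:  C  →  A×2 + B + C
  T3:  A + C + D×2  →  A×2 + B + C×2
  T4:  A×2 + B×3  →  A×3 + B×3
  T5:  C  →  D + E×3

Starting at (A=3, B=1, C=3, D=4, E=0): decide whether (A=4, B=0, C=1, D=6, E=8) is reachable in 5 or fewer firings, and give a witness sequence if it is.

step 1: fire T2:  (A=3, B=1, C=3, D=4, E=0) → (A=5, B=2, C=3, D=4, E=0)
step 2: fire T0:  (A=5, B=2, C=3, D=4, E=0) → (A=4, B=0, C=3, D=4, E=2)
step 3: fire T5:  (A=4, B=0, C=3, D=4, E=2) → (A=4, B=0, C=2, D=5, E=5)
step 4: fire T5:  (A=4, B=0, C=2, D=5, E=5) → (A=4, B=0, C=1, D=6, E=8)

YES — reachable via ⟨T2, T0, T5, T5⟩ (4 firings)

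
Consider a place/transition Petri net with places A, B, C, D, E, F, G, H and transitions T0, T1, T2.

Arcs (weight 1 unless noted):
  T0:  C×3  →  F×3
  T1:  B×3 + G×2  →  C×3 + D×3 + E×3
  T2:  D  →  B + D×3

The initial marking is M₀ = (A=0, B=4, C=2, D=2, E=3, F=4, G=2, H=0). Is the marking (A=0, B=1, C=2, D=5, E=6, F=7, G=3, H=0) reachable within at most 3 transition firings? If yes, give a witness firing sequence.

depth 0: 1 marking
depth 1: 3 markings reached so far
depth 2: 6 markings reached so far
depth 3: 9 markings reached so far
target is not among the 9 markings reachable within 3 steps

NO — not reachable within 3 firings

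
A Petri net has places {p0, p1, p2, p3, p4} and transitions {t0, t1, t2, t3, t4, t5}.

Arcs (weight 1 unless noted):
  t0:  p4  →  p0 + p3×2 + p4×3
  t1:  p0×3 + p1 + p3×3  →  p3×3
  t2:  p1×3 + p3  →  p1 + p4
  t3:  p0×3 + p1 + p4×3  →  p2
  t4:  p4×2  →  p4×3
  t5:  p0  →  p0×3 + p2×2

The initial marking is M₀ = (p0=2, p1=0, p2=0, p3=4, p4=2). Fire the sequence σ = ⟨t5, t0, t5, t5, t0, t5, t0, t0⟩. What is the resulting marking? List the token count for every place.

step 1: fire t5:  (p0=2, p1=0, p2=0, p3=4, p4=2) → (p0=4, p1=0, p2=2, p3=4, p4=2)
step 2: fire t0:  (p0=4, p1=0, p2=2, p3=4, p4=2) → (p0=5, p1=0, p2=2, p3=6, p4=4)
step 3: fire t5:  (p0=5, p1=0, p2=2, p3=6, p4=4) → (p0=7, p1=0, p2=4, p3=6, p4=4)
step 4: fire t5:  (p0=7, p1=0, p2=4, p3=6, p4=4) → (p0=9, p1=0, p2=6, p3=6, p4=4)
step 5: fire t0:  (p0=9, p1=0, p2=6, p3=6, p4=4) → (p0=10, p1=0, p2=6, p3=8, p4=6)
step 6: fire t5:  (p0=10, p1=0, p2=6, p3=8, p4=6) → (p0=12, p1=0, p2=8, p3=8, p4=6)
step 7: fire t0:  (p0=12, p1=0, p2=8, p3=8, p4=6) → (p0=13, p1=0, p2=8, p3=10, p4=8)
step 8: fire t0:  (p0=13, p1=0, p2=8, p3=10, p4=8) → (p0=14, p1=0, p2=8, p3=12, p4=10)

(p0=14, p1=0, p2=8, p3=12, p4=10)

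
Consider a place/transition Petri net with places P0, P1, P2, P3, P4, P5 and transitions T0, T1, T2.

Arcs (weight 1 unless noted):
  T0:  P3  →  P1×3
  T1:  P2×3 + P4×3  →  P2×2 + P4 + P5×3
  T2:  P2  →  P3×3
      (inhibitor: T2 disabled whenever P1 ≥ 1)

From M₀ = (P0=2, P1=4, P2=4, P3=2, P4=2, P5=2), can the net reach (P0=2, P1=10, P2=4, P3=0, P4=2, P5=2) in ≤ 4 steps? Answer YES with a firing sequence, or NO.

step 1: fire T0:  (P0=2, P1=4, P2=4, P3=2, P4=2, P5=2) → (P0=2, P1=7, P2=4, P3=1, P4=2, P5=2)
step 2: fire T0:  (P0=2, P1=7, P2=4, P3=1, P4=2, P5=2) → (P0=2, P1=10, P2=4, P3=0, P4=2, P5=2)

YES — reachable via ⟨T0, T0⟩ (2 firings)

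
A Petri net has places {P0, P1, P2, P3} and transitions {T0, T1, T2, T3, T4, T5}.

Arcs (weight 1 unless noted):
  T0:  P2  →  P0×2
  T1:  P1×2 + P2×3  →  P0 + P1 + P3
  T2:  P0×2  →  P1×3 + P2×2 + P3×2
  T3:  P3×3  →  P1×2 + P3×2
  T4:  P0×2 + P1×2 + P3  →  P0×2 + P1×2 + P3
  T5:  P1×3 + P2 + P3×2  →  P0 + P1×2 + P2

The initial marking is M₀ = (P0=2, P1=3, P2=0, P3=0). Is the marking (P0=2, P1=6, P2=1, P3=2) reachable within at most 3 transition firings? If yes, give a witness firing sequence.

YES — reachable via ⟨T2, T0⟩ (2 firings)

step 1: fire T2:  (P0=2, P1=3, P2=0, P3=0) → (P0=0, P1=6, P2=2, P3=2)
step 2: fire T0:  (P0=0, P1=6, P2=2, P3=2) → (P0=2, P1=6, P2=1, P3=2)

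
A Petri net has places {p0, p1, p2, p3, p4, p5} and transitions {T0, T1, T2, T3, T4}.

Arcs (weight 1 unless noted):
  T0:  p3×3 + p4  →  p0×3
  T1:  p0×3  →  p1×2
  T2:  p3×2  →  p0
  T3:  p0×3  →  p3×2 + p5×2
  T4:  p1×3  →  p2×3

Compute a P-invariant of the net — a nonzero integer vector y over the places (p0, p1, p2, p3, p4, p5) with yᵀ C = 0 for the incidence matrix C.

Incidence matrix C (rows=places, cols=transitions):
       T0   T1   T2   T3   T4
   p0   3   -3    1   -3    0
   p1   0    2    0    0   -3
   p2   0    0    0    0    3
   p3  -3    0   -2    2    0
   p4  -1    0    0    0    0
   p5   0    0    0    2    0

Candidate y = [2, 3, 3, 1, 3, 2]; check y·C column-wise:
  col T0: 2·3 + 3·0 + 3·0 + 1·-3 + 3·-1 + 2·0 = 0
  col T1: 2·-3 + 3·2 + 3·0 + 1·0 + 3·0 + 2·0 = 0
  col T2: 2·1 + 3·0 + 3·0 + 1·-2 + 3·0 + 2·0 = 0
  col T3: 2·-3 + 3·0 + 3·0 + 1·2 + 3·0 + 2·2 = 0
  col T4: 2·0 + 3·-3 + 3·3 + 1·0 + 3·0 + 2·0 = 0

y = (p0:2, p1:3, p2:3, p3:1, p4:3, p5:2)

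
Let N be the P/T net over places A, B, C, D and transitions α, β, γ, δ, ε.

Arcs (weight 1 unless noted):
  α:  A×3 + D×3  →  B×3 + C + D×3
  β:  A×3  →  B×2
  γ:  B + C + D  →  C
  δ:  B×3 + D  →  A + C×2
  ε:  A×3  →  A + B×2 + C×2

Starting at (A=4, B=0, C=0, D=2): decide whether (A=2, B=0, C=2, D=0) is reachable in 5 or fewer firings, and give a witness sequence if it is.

step 1: fire ε:  (A=4, B=0, C=0, D=2) → (A=2, B=2, C=2, D=2)
step 2: fire γ:  (A=2, B=2, C=2, D=2) → (A=2, B=1, C=2, D=1)
step 3: fire γ:  (A=2, B=1, C=2, D=1) → (A=2, B=0, C=2, D=0)

YES — reachable via ⟨ε, γ, γ⟩ (3 firings)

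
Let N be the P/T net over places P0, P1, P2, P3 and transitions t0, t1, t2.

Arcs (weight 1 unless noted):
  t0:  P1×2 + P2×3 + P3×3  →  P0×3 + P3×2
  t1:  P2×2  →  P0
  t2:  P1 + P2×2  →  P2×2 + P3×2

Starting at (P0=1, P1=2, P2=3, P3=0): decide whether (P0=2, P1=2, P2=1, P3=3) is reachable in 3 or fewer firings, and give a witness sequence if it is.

depth 0: 1 marking
depth 1: 3 markings reached so far
depth 2: 5 markings reached so far
depth 3: 6 markings reached so far
target is not among the 6 markings reachable within 3 steps

NO — not reachable within 3 firings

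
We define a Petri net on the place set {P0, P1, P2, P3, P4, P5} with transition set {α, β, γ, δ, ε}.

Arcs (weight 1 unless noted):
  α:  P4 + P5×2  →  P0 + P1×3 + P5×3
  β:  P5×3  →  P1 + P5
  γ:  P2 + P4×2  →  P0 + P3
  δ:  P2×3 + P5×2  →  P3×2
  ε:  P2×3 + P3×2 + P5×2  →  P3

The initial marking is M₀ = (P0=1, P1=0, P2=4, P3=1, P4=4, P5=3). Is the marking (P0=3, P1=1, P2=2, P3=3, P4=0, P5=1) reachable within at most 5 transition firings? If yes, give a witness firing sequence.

step 1: fire β:  (P0=1, P1=0, P2=4, P3=1, P4=4, P5=3) → (P0=1, P1=1, P2=4, P3=1, P4=4, P5=1)
step 2: fire γ:  (P0=1, P1=1, P2=4, P3=1, P4=4, P5=1) → (P0=2, P1=1, P2=3, P3=2, P4=2, P5=1)
step 3: fire γ:  (P0=2, P1=1, P2=3, P3=2, P4=2, P5=1) → (P0=3, P1=1, P2=2, P3=3, P4=0, P5=1)

YES — reachable via ⟨β, γ, γ⟩ (3 firings)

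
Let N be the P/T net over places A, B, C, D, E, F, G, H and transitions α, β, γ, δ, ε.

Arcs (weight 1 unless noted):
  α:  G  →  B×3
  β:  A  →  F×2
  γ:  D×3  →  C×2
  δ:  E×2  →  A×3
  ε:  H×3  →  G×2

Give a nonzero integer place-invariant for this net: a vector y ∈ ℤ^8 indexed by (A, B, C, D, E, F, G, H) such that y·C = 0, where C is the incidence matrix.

Incidence matrix C (rows=places, cols=transitions):
        α    β    γ    δ    ε
    A   0   -1    0    3    0
    B   3    0    0    0    0
    C   0    0    2    0    0
    D   0    0   -3    0    0
    E   0    0    0   -2    0
    F   0    2    0    0    0
    G  -1    0    0    0    2
    H   0    0    0    0   -3

Candidate y = [0, 0, 3, 2, 0, 0, 0, 0]; check y·C column-wise:
  col α: 0·3 + 3·0 + 2·0 + 0·-1 = 0
  col β: 0·-1 + 3·0 + 2·0 + 0·2 = 0
  col γ: 3·2 + 2·-3 = 0
  col δ: 0·3 + 3·0 + 2·0 + 0·-2 = 0
  col ε: 3·0 + 2·0 + 0·2 + 0·-3 = 0

y = (A:0, B:0, C:3, D:2, E:0, F:0, G:0, H:0)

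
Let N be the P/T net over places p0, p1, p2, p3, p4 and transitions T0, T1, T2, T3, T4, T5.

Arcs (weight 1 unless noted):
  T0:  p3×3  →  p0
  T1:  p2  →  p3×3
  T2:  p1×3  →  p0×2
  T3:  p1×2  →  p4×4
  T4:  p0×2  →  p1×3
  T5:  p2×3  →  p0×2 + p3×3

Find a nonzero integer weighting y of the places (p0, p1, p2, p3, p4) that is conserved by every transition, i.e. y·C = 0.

y = (p0:3, p1:2, p2:3, p3:1, p4:1)

Incidence matrix C (rows=places, cols=transitions):
       T0   T1   T2   T3   T4   T5
   p0   1    0    2    0   -2    2
   p1   0    0   -3   -2    3    0
   p2   0   -1    0    0    0   -3
   p3  -3    3    0    0    0    3
   p4   0    0    0    4    0    0

Candidate y = [3, 2, 3, 1, 1]; check y·C column-wise:
  col T0: 3·1 + 2·0 + 3·0 + 1·-3 + 1·0 = 0
  col T1: 3·0 + 2·0 + 3·-1 + 1·3 + 1·0 = 0
  col T2: 3·2 + 2·-3 + 3·0 + 1·0 + 1·0 = 0
  col T3: 3·0 + 2·-2 + 3·0 + 1·0 + 1·4 = 0
  col T4: 3·-2 + 2·3 + 3·0 + 1·0 + 1·0 = 0
  col T5: 3·2 + 2·0 + 3·-3 + 1·3 + 1·0 = 0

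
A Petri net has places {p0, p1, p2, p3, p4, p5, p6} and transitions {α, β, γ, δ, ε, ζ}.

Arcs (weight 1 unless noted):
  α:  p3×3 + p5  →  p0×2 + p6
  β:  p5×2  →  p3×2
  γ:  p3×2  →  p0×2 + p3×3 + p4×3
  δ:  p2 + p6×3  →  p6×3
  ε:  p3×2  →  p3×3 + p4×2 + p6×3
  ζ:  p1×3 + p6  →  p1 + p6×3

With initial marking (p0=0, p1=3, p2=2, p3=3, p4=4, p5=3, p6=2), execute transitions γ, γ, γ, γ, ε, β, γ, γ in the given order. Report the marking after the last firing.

(p0=12, p1=3, p2=2, p3=12, p4=24, p5=1, p6=5)

step 1: fire γ:  (p0=0, p1=3, p2=2, p3=3, p4=4, p5=3, p6=2) → (p0=2, p1=3, p2=2, p3=4, p4=7, p5=3, p6=2)
step 2: fire γ:  (p0=2, p1=3, p2=2, p3=4, p4=7, p5=3, p6=2) → (p0=4, p1=3, p2=2, p3=5, p4=10, p5=3, p6=2)
step 3: fire γ:  (p0=4, p1=3, p2=2, p3=5, p4=10, p5=3, p6=2) → (p0=6, p1=3, p2=2, p3=6, p4=13, p5=3, p6=2)
step 4: fire γ:  (p0=6, p1=3, p2=2, p3=6, p4=13, p5=3, p6=2) → (p0=8, p1=3, p2=2, p3=7, p4=16, p5=3, p6=2)
step 5: fire ε:  (p0=8, p1=3, p2=2, p3=7, p4=16, p5=3, p6=2) → (p0=8, p1=3, p2=2, p3=8, p4=18, p5=3, p6=5)
step 6: fire β:  (p0=8, p1=3, p2=2, p3=8, p4=18, p5=3, p6=5) → (p0=8, p1=3, p2=2, p3=10, p4=18, p5=1, p6=5)
step 7: fire γ:  (p0=8, p1=3, p2=2, p3=10, p4=18, p5=1, p6=5) → (p0=10, p1=3, p2=2, p3=11, p4=21, p5=1, p6=5)
step 8: fire γ:  (p0=10, p1=3, p2=2, p3=11, p4=21, p5=1, p6=5) → (p0=12, p1=3, p2=2, p3=12, p4=24, p5=1, p6=5)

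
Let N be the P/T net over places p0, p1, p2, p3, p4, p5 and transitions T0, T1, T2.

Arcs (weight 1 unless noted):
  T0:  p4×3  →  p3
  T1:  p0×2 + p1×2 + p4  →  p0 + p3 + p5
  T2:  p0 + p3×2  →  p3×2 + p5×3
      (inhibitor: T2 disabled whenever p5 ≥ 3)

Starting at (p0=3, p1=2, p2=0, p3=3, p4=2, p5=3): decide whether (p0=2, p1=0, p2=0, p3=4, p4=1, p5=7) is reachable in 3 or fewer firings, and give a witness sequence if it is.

NO — not reachable within 3 firings

depth 0: 1 marking
depth 1: 2 markings reached so far
depth 2: 2 markings reached so far
(frontier empty at depth 2; search complete)
target is not among the 2 markings reachable within 3 steps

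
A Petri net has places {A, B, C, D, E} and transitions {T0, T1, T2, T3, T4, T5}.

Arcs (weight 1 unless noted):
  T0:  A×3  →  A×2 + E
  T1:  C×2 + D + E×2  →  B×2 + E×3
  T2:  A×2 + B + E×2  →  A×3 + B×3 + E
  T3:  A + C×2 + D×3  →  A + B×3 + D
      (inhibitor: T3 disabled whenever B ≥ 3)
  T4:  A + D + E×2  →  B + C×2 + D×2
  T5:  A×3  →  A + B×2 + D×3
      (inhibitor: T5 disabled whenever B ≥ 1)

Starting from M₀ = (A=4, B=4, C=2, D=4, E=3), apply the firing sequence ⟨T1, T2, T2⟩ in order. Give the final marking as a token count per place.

(A=6, B=10, C=0, D=3, E=2)

step 1: fire T1:  (A=4, B=4, C=2, D=4, E=3) → (A=4, B=6, C=0, D=3, E=4)
step 2: fire T2:  (A=4, B=6, C=0, D=3, E=4) → (A=5, B=8, C=0, D=3, E=3)
step 3: fire T2:  (A=5, B=8, C=0, D=3, E=3) → (A=6, B=10, C=0, D=3, E=2)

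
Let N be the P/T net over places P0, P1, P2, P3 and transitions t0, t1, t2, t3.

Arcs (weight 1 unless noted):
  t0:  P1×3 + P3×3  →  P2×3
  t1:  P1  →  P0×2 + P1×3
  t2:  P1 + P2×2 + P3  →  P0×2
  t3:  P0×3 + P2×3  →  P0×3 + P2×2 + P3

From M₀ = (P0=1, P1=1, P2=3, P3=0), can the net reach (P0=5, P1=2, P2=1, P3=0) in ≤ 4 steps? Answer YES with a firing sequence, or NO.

NO — not reachable within 4 firings

depth 0: 1 marking
depth 1: 2 markings reached so far
depth 2: 4 markings reached so far
depth 3: 7 markings reached so far
depth 4: 10 markings reached so far
target is not among the 10 markings reachable within 4 steps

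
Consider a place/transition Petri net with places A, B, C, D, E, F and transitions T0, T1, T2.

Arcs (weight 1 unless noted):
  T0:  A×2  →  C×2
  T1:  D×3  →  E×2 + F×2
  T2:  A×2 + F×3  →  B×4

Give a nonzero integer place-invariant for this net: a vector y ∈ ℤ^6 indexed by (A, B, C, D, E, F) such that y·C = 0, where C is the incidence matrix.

y = (A:2, B:1, C:2, D:0, E:0, F:0)

Incidence matrix C (rows=places, cols=transitions):
       T0   T1   T2
    A  -2    0   -2
    B   0    0    4
    C   2    0    0
    D   0   -3    0
    E   0    2    0
    F   0    2   -3

Candidate y = [2, 1, 2, 0, 0, 0]; check y·C column-wise:
  col T0: 2·-2 + 1·0 + 2·2 = 0
  col T1: 2·0 + 1·0 + 2·0 + 0·-3 + 0·2 + 0·2 = 0
  col T2: 2·-2 + 1·4 + 2·0 + 0·-3 = 0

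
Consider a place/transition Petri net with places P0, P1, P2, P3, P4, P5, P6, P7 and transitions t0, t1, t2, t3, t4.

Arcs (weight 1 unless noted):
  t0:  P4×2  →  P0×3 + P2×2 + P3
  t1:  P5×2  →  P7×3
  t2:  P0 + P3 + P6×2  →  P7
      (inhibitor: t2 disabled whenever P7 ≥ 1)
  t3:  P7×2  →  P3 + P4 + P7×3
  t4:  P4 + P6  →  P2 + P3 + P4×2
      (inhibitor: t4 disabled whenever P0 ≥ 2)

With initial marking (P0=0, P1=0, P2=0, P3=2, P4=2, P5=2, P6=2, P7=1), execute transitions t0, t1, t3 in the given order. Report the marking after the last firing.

(P0=3, P1=0, P2=2, P3=4, P4=1, P5=0, P6=2, P7=5)

step 1: fire t0:  (P0=0, P1=0, P2=0, P3=2, P4=2, P5=2, P6=2, P7=1) → (P0=3, P1=0, P2=2, P3=3, P4=0, P5=2, P6=2, P7=1)
step 2: fire t1:  (P0=3, P1=0, P2=2, P3=3, P4=0, P5=2, P6=2, P7=1) → (P0=3, P1=0, P2=2, P3=3, P4=0, P5=0, P6=2, P7=4)
step 3: fire t3:  (P0=3, P1=0, P2=2, P3=3, P4=0, P5=0, P6=2, P7=4) → (P0=3, P1=0, P2=2, P3=4, P4=1, P5=0, P6=2, P7=5)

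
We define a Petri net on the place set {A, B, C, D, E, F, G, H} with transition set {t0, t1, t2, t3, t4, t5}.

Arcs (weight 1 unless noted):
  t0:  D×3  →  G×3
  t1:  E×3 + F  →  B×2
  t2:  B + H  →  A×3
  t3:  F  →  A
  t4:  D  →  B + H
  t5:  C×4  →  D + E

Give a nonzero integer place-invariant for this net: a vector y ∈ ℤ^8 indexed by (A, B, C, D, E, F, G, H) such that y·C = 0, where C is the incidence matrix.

y = (A:6, B:18, C:7, D:18, E:10, F:6, G:18, H:0)

Incidence matrix C (rows=places, cols=transitions):
       t0   t1   t2   t3   t4   t5
    A   0    0    3    1    0    0
    B   0    2   -1    0    1    0
    C   0    0    0    0    0   -4
    D  -3    0    0    0   -1    1
    E   0   -3    0    0    0    1
    F   0   -1    0   -1    0    0
    G   3    0    0    0    0    0
    H   0    0   -1    0    1    0

Candidate y = [6, 18, 7, 18, 10, 6, 18, 0]; check y·C column-wise:
  col t0: 6·0 + 18·0 + 7·0 + 18·-3 + 10·0 + 6·0 + 18·3 = 0
  col t1: 6·0 + 18·2 + 7·0 + 18·0 + 10·-3 + 6·-1 + 18·0 = 0
  col t2: 6·3 + 18·-1 + 7·0 + 18·0 + 10·0 + 6·0 + 18·0 + 0·-1 = 0
  col t3: 6·1 + 18·0 + 7·0 + 18·0 + 10·0 + 6·-1 + 18·0 = 0
  col t4: 6·0 + 18·1 + 7·0 + 18·-1 + 10·0 + 6·0 + 18·0 + 0·1 = 0
  col t5: 6·0 + 18·0 + 7·-4 + 18·1 + 10·1 + 6·0 + 18·0 = 0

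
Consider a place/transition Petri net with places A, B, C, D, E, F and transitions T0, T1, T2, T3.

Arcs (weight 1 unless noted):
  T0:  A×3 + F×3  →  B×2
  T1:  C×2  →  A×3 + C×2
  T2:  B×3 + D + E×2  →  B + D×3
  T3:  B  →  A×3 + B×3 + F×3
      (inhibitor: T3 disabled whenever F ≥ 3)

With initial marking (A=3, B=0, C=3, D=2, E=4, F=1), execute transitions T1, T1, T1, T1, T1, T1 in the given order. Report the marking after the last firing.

step 1: fire T1:  (A=3, B=0, C=3, D=2, E=4, F=1) → (A=6, B=0, C=3, D=2, E=4, F=1)
step 2: fire T1:  (A=6, B=0, C=3, D=2, E=4, F=1) → (A=9, B=0, C=3, D=2, E=4, F=1)
step 3: fire T1:  (A=9, B=0, C=3, D=2, E=4, F=1) → (A=12, B=0, C=3, D=2, E=4, F=1)
step 4: fire T1:  (A=12, B=0, C=3, D=2, E=4, F=1) → (A=15, B=0, C=3, D=2, E=4, F=1)
step 5: fire T1:  (A=15, B=0, C=3, D=2, E=4, F=1) → (A=18, B=0, C=3, D=2, E=4, F=1)
step 6: fire T1:  (A=18, B=0, C=3, D=2, E=4, F=1) → (A=21, B=0, C=3, D=2, E=4, F=1)

(A=21, B=0, C=3, D=2, E=4, F=1)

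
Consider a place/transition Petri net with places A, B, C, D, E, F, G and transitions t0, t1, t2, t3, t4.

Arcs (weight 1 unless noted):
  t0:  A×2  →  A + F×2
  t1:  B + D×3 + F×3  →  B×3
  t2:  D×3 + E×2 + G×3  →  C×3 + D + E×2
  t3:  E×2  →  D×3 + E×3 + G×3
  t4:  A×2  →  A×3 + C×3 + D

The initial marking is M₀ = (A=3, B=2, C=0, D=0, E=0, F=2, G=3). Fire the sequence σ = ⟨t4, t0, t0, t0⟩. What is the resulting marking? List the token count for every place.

(A=1, B=2, C=3, D=1, E=0, F=8, G=3)

step 1: fire t4:  (A=3, B=2, C=0, D=0, E=0, F=2, G=3) → (A=4, B=2, C=3, D=1, E=0, F=2, G=3)
step 2: fire t0:  (A=4, B=2, C=3, D=1, E=0, F=2, G=3) → (A=3, B=2, C=3, D=1, E=0, F=4, G=3)
step 3: fire t0:  (A=3, B=2, C=3, D=1, E=0, F=4, G=3) → (A=2, B=2, C=3, D=1, E=0, F=6, G=3)
step 4: fire t0:  (A=2, B=2, C=3, D=1, E=0, F=6, G=3) → (A=1, B=2, C=3, D=1, E=0, F=8, G=3)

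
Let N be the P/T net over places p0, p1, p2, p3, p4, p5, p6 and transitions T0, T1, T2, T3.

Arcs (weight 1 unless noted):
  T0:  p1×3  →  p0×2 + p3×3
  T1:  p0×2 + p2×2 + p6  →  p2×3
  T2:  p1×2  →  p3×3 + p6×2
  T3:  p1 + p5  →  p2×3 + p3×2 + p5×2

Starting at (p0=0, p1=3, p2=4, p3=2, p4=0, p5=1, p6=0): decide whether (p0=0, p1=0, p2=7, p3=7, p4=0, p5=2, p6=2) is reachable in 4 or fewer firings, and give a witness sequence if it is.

step 1: fire T2:  (p0=0, p1=3, p2=4, p3=2, p4=0, p5=1, p6=0) → (p0=0, p1=1, p2=4, p3=5, p4=0, p5=1, p6=2)
step 2: fire T3:  (p0=0, p1=1, p2=4, p3=5, p4=0, p5=1, p6=2) → (p0=0, p1=0, p2=7, p3=7, p4=0, p5=2, p6=2)

YES — reachable via ⟨T2, T3⟩ (2 firings)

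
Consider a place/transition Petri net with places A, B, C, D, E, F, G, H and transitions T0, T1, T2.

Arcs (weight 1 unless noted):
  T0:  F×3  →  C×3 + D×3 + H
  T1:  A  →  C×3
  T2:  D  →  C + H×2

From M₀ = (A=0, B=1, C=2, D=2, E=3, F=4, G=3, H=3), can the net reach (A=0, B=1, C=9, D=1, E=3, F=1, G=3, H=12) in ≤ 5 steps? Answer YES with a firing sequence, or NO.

step 1: fire T0:  (A=0, B=1, C=2, D=2, E=3, F=4, G=3, H=3) → (A=0, B=1, C=5, D=5, E=3, F=1, G=3, H=4)
step 2: fire T2:  (A=0, B=1, C=5, D=5, E=3, F=1, G=3, H=4) → (A=0, B=1, C=6, D=4, E=3, F=1, G=3, H=6)
step 3: fire T2:  (A=0, B=1, C=6, D=4, E=3, F=1, G=3, H=6) → (A=0, B=1, C=7, D=3, E=3, F=1, G=3, H=8)
step 4: fire T2:  (A=0, B=1, C=7, D=3, E=3, F=1, G=3, H=8) → (A=0, B=1, C=8, D=2, E=3, F=1, G=3, H=10)
step 5: fire T2:  (A=0, B=1, C=8, D=2, E=3, F=1, G=3, H=10) → (A=0, B=1, C=9, D=1, E=3, F=1, G=3, H=12)

YES — reachable via ⟨T0, T2, T2, T2, T2⟩ (5 firings)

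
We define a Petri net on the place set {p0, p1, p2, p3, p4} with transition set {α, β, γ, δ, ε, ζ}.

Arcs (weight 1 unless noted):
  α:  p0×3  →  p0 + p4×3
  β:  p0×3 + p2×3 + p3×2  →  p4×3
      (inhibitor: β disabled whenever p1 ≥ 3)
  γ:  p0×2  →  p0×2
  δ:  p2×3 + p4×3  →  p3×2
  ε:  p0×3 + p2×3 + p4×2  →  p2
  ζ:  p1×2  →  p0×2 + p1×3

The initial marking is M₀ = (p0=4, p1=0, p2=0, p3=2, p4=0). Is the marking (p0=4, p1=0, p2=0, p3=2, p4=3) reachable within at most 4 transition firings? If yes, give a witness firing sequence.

depth 0: 1 marking
depth 1: 2 markings reached so far
depth 2: 2 markings reached so far
(frontier empty at depth 2; search complete)
target is not among the 2 markings reachable within 4 steps

NO — not reachable within 4 firings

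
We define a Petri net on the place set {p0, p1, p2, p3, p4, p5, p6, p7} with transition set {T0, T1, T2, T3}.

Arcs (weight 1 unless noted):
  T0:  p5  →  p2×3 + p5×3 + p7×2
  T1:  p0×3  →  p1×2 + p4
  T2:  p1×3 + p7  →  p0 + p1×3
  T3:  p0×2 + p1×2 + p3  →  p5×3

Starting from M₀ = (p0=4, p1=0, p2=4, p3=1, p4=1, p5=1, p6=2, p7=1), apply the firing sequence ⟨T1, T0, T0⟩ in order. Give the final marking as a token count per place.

step 1: fire T1:  (p0=4, p1=0, p2=4, p3=1, p4=1, p5=1, p6=2, p7=1) → (p0=1, p1=2, p2=4, p3=1, p4=2, p5=1, p6=2, p7=1)
step 2: fire T0:  (p0=1, p1=2, p2=4, p3=1, p4=2, p5=1, p6=2, p7=1) → (p0=1, p1=2, p2=7, p3=1, p4=2, p5=3, p6=2, p7=3)
step 3: fire T0:  (p0=1, p1=2, p2=7, p3=1, p4=2, p5=3, p6=2, p7=3) → (p0=1, p1=2, p2=10, p3=1, p4=2, p5=5, p6=2, p7=5)

(p0=1, p1=2, p2=10, p3=1, p4=2, p5=5, p6=2, p7=5)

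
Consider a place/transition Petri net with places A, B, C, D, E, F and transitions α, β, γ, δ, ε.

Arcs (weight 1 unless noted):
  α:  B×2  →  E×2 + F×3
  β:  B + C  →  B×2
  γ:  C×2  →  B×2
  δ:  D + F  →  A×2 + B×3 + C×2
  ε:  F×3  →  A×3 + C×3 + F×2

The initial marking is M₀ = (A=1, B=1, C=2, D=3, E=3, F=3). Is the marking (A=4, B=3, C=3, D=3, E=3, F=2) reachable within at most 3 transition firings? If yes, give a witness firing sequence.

YES — reachable via ⟨γ, ε⟩ (2 firings)

step 1: fire γ:  (A=1, B=1, C=2, D=3, E=3, F=3) → (A=1, B=3, C=0, D=3, E=3, F=3)
step 2: fire ε:  (A=1, B=3, C=0, D=3, E=3, F=3) → (A=4, B=3, C=3, D=3, E=3, F=2)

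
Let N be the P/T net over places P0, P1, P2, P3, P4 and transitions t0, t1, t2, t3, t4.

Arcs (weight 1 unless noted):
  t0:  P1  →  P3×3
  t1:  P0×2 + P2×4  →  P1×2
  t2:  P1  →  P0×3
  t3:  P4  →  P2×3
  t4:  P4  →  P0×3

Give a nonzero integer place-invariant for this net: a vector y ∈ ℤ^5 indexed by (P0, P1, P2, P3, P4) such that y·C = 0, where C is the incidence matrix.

Incidence matrix C (rows=places, cols=transitions):
       t0   t1   t2   t3   t4
   P0   0   -2    3    0    3
   P1  -1    2   -1    0    0
   P2   0   -4    0    3    0
   P3   3    0    0    0    0
   P4   0    0    0   -1   -1

Candidate y = [1, 3, 1, 1, 3]; check y·C column-wise:
  col t0: 1·0 + 3·-1 + 1·0 + 1·3 + 3·0 = 0
  col t1: 1·-2 + 3·2 + 1·-4 + 1·0 + 3·0 = 0
  col t2: 1·3 + 3·-1 + 1·0 + 1·0 + 3·0 = 0
  col t3: 1·0 + 3·0 + 1·3 + 1·0 + 3·-1 = 0
  col t4: 1·3 + 3·0 + 1·0 + 1·0 + 3·-1 = 0

y = (P0:1, P1:3, P2:1, P3:1, P4:3)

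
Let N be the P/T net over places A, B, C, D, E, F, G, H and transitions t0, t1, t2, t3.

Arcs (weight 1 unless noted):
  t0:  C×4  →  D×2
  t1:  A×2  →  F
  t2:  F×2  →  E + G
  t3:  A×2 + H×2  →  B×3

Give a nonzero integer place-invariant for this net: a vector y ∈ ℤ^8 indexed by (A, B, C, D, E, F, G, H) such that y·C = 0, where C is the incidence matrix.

y = (A:0, B:0, C:1, D:2, E:0, F:0, G:0, H:0)

Incidence matrix C (rows=places, cols=transitions):
       t0   t1   t2   t3
    A   0   -2    0   -2
    B   0    0    0    3
    C  -4    0    0    0
    D   2    0    0    0
    E   0    0    1    0
    F   0    1   -2    0
    G   0    0    1    0
    H   0    0    0   -2

Candidate y = [0, 0, 1, 2, 0, 0, 0, 0]; check y·C column-wise:
  col t0: 1·-4 + 2·2 = 0
  col t1: 0·-2 + 1·0 + 2·0 + 0·1 = 0
  col t2: 1·0 + 2·0 + 0·1 + 0·-2 + 0·1 = 0
  col t3: 0·-2 + 0·3 + 1·0 + 2·0 + 0·-2 = 0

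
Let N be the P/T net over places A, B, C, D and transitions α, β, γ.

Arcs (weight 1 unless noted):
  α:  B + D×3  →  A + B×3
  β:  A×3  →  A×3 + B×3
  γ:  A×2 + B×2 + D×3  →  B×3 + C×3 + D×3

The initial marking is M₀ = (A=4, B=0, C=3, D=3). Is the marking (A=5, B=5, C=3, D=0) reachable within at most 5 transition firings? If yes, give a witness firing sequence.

step 1: fire β:  (A=4, B=0, C=3, D=3) → (A=4, B=3, C=3, D=3)
step 2: fire α:  (A=4, B=3, C=3, D=3) → (A=5, B=5, C=3, D=0)

YES — reachable via ⟨β, α⟩ (2 firings)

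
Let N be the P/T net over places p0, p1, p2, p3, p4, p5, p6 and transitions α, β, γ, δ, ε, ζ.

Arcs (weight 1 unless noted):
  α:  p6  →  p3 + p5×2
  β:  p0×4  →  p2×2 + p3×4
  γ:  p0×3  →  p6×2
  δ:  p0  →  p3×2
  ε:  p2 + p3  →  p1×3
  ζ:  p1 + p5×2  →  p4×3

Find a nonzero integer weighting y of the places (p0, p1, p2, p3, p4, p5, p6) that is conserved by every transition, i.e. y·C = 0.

Incidence matrix C (rows=places, cols=transitions):
        α    β    γ    δ    ε    ζ
   p0   0   -4   -3   -1    0    0
   p1   0    0    0    0    3   -1
   p2   0    2    0    0   -1    0
   p3   1    4    0    2   -1    0
   p4   0    0    0    0    0    3
   p5   2    0    0    0    0   -2
   p6  -1    0    2    0    0    0

Candidate y = [2, 1, 2, 1, 1, 1, 3]; check y·C column-wise:
  col α: 2·0 + 1·0 + 2·0 + 1·1 + 1·0 + 1·2 + 3·-1 = 0
  col β: 2·-4 + 1·0 + 2·2 + 1·4 + 1·0 + 1·0 + 3·0 = 0
  col γ: 2·-3 + 1·0 + 2·0 + 1·0 + 1·0 + 1·0 + 3·2 = 0
  col δ: 2·-1 + 1·0 + 2·0 + 1·2 + 1·0 + 1·0 + 3·0 = 0
  col ε: 2·0 + 1·3 + 2·-1 + 1·-1 + 1·0 + 1·0 + 3·0 = 0
  col ζ: 2·0 + 1·-1 + 2·0 + 1·0 + 1·3 + 1·-2 + 3·0 = 0

y = (p0:2, p1:1, p2:2, p3:1, p4:1, p5:1, p6:3)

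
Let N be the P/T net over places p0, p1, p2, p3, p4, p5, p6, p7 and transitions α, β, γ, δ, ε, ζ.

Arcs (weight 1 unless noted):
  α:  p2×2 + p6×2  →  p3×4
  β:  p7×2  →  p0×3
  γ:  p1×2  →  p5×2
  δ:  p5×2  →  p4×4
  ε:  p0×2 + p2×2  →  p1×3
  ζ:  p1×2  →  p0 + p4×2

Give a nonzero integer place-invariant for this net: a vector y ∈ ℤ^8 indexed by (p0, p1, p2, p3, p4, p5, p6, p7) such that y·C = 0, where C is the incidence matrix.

y = (p0:0, p1:0, p2:0, p3:1, p4:0, p5:0, p6:2, p7:0)

Incidence matrix C (rows=places, cols=transitions):
        α    β    γ    δ    ε    ζ
   p0   0    3    0    0   -2    1
   p1   0    0   -2    0    3   -2
   p2  -2    0    0    0   -2    0
   p3   4    0    0    0    0    0
   p4   0    0    0    4    0    2
   p5   0    0    2   -2    0    0
   p6  -2    0    0    0    0    0
   p7   0   -2    0    0    0    0

Candidate y = [0, 0, 0, 1, 0, 0, 2, 0]; check y·C column-wise:
  col α: 0·-2 + 1·4 + 2·-2 = 0
  col β: 0·3 + 1·0 + 2·0 + 0·-2 = 0
  col γ: 0·-2 + 1·0 + 0·2 + 2·0 = 0
  col δ: 1·0 + 0·4 + 0·-2 + 2·0 = 0
  col ε: 0·-2 + 0·3 + 0·-2 + 1·0 + 2·0 = 0
  col ζ: 0·1 + 0·-2 + 1·0 + 0·2 + 2·0 = 0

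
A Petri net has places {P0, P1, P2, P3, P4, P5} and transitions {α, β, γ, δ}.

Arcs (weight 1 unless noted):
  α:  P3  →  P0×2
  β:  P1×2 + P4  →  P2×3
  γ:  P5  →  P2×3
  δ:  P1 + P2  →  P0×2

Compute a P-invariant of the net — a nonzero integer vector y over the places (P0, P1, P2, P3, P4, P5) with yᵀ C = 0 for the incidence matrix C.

y = (P0:1, P1:2, P2:0, P3:2, P4:-4, P5:0)

Incidence matrix C (rows=places, cols=transitions):
        α    β    γ    δ
   P0   2    0    0    2
   P1   0   -2    0   -1
   P2   0    3    3   -1
   P3  -1    0    0    0
   P4   0   -1    0    0
   P5   0    0   -1    0

Candidate y = [1, 2, 0, 2, -4, 0]; check y·C column-wise:
  col α: 1·2 + 2·0 + 2·-1 + -4·0 = 0
  col β: 1·0 + 2·-2 + 0·3 + 2·0 + -4·-1 = 0
  col γ: 1·0 + 2·0 + 0·3 + 2·0 + -4·0 + 0·-1 = 0
  col δ: 1·2 + 2·-1 + 0·-1 + 2·0 + -4·0 = 0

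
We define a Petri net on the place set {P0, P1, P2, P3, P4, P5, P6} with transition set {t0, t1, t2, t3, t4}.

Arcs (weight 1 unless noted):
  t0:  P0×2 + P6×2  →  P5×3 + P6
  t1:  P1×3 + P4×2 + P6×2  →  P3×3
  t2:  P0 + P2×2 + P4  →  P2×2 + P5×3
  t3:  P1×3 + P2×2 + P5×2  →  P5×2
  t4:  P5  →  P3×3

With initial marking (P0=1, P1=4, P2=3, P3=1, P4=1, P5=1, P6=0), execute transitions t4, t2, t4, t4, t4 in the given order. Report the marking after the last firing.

step 1: fire t4:  (P0=1, P1=4, P2=3, P3=1, P4=1, P5=1, P6=0) → (P0=1, P1=4, P2=3, P3=4, P4=1, P5=0, P6=0)
step 2: fire t2:  (P0=1, P1=4, P2=3, P3=4, P4=1, P5=0, P6=0) → (P0=0, P1=4, P2=3, P3=4, P4=0, P5=3, P6=0)
step 3: fire t4:  (P0=0, P1=4, P2=3, P3=4, P4=0, P5=3, P6=0) → (P0=0, P1=4, P2=3, P3=7, P4=0, P5=2, P6=0)
step 4: fire t4:  (P0=0, P1=4, P2=3, P3=7, P4=0, P5=2, P6=0) → (P0=0, P1=4, P2=3, P3=10, P4=0, P5=1, P6=0)
step 5: fire t4:  (P0=0, P1=4, P2=3, P3=10, P4=0, P5=1, P6=0) → (P0=0, P1=4, P2=3, P3=13, P4=0, P5=0, P6=0)

(P0=0, P1=4, P2=3, P3=13, P4=0, P5=0, P6=0)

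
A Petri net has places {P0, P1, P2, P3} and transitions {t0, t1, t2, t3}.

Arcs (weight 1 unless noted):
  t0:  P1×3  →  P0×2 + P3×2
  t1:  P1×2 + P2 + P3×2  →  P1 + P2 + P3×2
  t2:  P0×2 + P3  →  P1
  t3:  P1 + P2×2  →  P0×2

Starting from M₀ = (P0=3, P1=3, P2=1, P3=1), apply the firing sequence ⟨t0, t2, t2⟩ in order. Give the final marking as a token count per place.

step 1: fire t0:  (P0=3, P1=3, P2=1, P3=1) → (P0=5, P1=0, P2=1, P3=3)
step 2: fire t2:  (P0=5, P1=0, P2=1, P3=3) → (P0=3, P1=1, P2=1, P3=2)
step 3: fire t2:  (P0=3, P1=1, P2=1, P3=2) → (P0=1, P1=2, P2=1, P3=1)

(P0=1, P1=2, P2=1, P3=1)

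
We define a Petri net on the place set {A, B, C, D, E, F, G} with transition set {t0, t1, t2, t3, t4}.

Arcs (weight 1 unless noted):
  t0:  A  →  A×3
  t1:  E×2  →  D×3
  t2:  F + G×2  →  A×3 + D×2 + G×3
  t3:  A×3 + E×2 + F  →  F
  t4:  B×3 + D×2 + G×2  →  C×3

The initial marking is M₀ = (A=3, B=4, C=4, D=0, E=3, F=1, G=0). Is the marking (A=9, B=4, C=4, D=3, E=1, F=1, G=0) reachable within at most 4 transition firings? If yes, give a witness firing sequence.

YES — reachable via ⟨t0, t0, t0, t1⟩ (4 firings)

step 1: fire t0:  (A=3, B=4, C=4, D=0, E=3, F=1, G=0) → (A=5, B=4, C=4, D=0, E=3, F=1, G=0)
step 2: fire t0:  (A=5, B=4, C=4, D=0, E=3, F=1, G=0) → (A=7, B=4, C=4, D=0, E=3, F=1, G=0)
step 3: fire t0:  (A=7, B=4, C=4, D=0, E=3, F=1, G=0) → (A=9, B=4, C=4, D=0, E=3, F=1, G=0)
step 4: fire t1:  (A=9, B=4, C=4, D=0, E=3, F=1, G=0) → (A=9, B=4, C=4, D=3, E=1, F=1, G=0)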